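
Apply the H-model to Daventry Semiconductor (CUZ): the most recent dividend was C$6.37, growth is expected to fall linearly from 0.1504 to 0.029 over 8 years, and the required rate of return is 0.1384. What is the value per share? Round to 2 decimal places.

H-model: P₀ = D₀[(1+g_L) + H(g_S−g_L)]/(r−g_L), with H = 8/2 = 4.
P₀ = 6.37 × [(1+0.029) + 4×(0.1504−0.029)] / (0.1384−0.029)
   = 6.37 × 1.5146 / 0.1094 = 88.1901

C$88.19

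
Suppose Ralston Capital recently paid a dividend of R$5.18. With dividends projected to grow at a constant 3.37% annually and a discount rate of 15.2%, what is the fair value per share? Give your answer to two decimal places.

R$45.26

Gordon growth model: P₀ = D₁/(r − g). D₁ = 5.18 × (1 + 0.0337) = 5.3546.
P₀ = 5.3546 / (0.152 − 0.0337) = 5.3546 / 0.1183 = 45.2626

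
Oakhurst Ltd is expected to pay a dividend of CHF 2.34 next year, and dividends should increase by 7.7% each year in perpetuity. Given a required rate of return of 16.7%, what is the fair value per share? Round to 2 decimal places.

CHF 26.00

Gordon growth model: P₀ = D₁/(r − g), with D₁ = 2.34 given directly.
P₀ = 2.3400 / (0.167 − 0.077) = 2.3400 / 0.09 = 26.0000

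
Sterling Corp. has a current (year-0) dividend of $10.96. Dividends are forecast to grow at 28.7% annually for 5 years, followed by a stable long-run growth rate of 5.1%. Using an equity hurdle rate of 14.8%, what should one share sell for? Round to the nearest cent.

$288.52

Two-stage DDM. Project D₁…D_5 at 0.287, terminal growth 0.051, discount at r = 0.148.
D_1 = 14.1055
D_2 = 18.1538
D_3 = 23.3639
D_4 = 30.0694
D_5 = 38.6993
Terminal value at t=5: TV = D_6/(r−g) = 40.6730/(0.148−0.051) = 419.3091
P₀ = 14.1055/(1+0.148)^1 + 18.1538/(1+0.148)^2 + 23.3639/(1+0.148)^3 + 30.0694/(1+0.148)^4 + 38.6993/(1+0.148)^5 + 419.3091/(1+0.148)^5 = 288.5184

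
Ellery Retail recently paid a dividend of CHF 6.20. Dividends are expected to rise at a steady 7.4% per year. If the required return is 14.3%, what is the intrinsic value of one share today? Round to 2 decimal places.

Gordon growth model: P₀ = D₁/(r − g). D₁ = 6.20 × (1 + 0.074) = 6.6588.
P₀ = 6.6588 / (0.143 − 0.074) = 6.6588 / 0.069 = 96.5043

CHF 96.50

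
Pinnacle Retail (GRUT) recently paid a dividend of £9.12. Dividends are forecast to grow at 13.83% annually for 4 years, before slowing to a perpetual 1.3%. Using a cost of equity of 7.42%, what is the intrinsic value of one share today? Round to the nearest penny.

Two-stage DDM. Project D₁…D_4 at 0.1383, terminal growth 0.013, discount at r = 0.0742.
D_1 = 10.3813
D_2 = 11.8170
D_3 = 13.4513
D_4 = 15.3116
Terminal value at t=4: TV = D_5/(r−g) = 15.5107/(0.0742−0.013) = 253.4427
P₀ = 10.3813/(1+0.0742)^1 + 11.8170/(1+0.0742)^2 + 13.4513/(1+0.0742)^3 + 15.3116/(1+0.0742)^4 + 253.4427/(1+0.0742)^4 = 232.6007

£232.60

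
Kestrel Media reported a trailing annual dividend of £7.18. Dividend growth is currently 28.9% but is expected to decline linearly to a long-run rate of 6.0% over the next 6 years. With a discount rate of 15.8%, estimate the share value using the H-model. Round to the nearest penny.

H-model: P₀ = D₀[(1+g_L) + H(g_S−g_L)]/(r−g_L), with H = 6/2 = 3.
P₀ = 7.18 × [(1+0.06) + 3×(0.289−0.06)] / (0.158−0.06)
   = 7.18 × 1.7470 / 0.098 = 127.9945

£127.99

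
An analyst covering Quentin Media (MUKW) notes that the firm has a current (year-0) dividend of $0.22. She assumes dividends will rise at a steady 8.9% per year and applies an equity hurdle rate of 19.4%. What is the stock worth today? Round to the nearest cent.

Gordon growth model: P₀ = D₁/(r − g). D₁ = 0.22 × (1 + 0.089) = 0.2396.
P₀ = 0.2396 / (0.194 − 0.089) = 0.2396 / 0.105 = 2.2817

$2.28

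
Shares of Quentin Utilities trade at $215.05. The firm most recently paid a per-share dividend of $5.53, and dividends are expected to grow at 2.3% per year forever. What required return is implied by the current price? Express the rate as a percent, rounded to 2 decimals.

4.93%

Rearranging the constant-growth DDM: r = D₁/P₀ + g.
D₁ = 5.53 × (1 + 0.023) = 5.6572.
r = 5.6572 / 215.05 + 0.023 = 0.02631 + 0.023 = 0.04931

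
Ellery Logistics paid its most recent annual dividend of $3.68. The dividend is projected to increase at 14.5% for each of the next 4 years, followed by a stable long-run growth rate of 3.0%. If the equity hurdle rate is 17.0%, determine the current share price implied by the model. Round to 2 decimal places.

Two-stage DDM. Project D₁…D_4 at 0.145, terminal growth 0.03, discount at r = 0.17.
D_1 = 4.2136
D_2 = 4.8246
D_3 = 5.5241
D_4 = 6.3251
Terminal value at t=4: TV = D_5/(r−g) = 6.5149/(0.17−0.03) = 46.5349
P₀ = 4.2136/(1+0.17)^1 + 4.8246/(1+0.17)^2 + 5.5241/(1+0.17)^3 + 6.3251/(1+0.17)^4 + 46.5349/(1+0.17)^4 = 38.7837

$38.78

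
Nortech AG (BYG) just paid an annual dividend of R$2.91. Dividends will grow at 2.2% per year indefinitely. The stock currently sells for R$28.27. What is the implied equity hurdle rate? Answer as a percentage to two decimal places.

12.72%

Rearranging the constant-growth DDM: r = D₁/P₀ + g.
D₁ = 2.91 × (1 + 0.022) = 2.9740.
r = 2.9740 / 28.27 + 0.022 = 0.10520 + 0.022 = 0.12720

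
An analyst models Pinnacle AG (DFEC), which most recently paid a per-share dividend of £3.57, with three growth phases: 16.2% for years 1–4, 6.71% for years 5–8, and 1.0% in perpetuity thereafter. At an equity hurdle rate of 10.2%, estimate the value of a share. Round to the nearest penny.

£75.23

Three-stage DDM. Project D₁…D_8; terminal Gordon value at t=8 with g = 0.01; discount at r = 0.102.
D_1 = 4.1483
D_2 = 4.8204
D_3 = 5.6013
D_4 = 6.5087
D_5 = 6.9454
D_6 = 7.4114
D_7 = 7.9088
D_8 = 8.4394
TV_8 = 8.5238/(0.102−0.01) = 92.6503
P₀ = Σ Dₜ/(1+r)ᵗ + TV_8/(1+r)^8 = 75.2301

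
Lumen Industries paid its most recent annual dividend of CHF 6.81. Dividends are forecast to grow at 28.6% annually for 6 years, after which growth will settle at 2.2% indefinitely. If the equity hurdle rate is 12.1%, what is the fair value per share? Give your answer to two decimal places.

CHF 228.15

Two-stage DDM. Project D₁…D_6 at 0.286, terminal growth 0.022, discount at r = 0.121.
D_1 = 8.7577
D_2 = 11.2624
D_3 = 14.4834
D_4 = 18.6256
D_5 = 23.9526
D_6 = 30.8030
Terminal value at t=6: TV = D_7/(r−g) = 31.4807/(0.121−0.022) = 317.9865
P₀ = 8.7577/(1+0.121)^1 + 11.2624/(1+0.121)^2 + 14.4834/(1+0.121)^3 + 18.6256/(1+0.121)^4 + 23.9526/(1+0.121)^5 + 30.8030/(1+0.121)^6 + 317.9865/(1+0.121)^6 = 228.1455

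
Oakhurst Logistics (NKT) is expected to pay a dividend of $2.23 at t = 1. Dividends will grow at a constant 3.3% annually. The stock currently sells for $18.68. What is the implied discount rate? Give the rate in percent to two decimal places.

15.24%

Rearranging the constant-growth DDM: r = D₁/P₀ + g.
r = 2.2300 / 18.68 + 0.033 = 0.11938 + 0.033 = 0.15238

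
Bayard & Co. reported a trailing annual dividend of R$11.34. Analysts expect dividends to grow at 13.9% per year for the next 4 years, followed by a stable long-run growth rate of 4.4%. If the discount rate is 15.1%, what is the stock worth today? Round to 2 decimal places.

R$150.29

Two-stage DDM. Project D₁…D_4 at 0.139, terminal growth 0.044, discount at r = 0.151.
D_1 = 12.9163
D_2 = 14.7116
D_3 = 16.7565
D_4 = 19.0857
Terminal value at t=4: TV = D_5/(r−g) = 19.9255/(0.151−0.044) = 186.2193
P₀ = 12.9163/(1+0.151)^1 + 14.7116/(1+0.151)^2 + 16.7565/(1+0.151)^3 + 19.0857/(1+0.151)^4 + 186.2193/(1+0.151)^4 = 150.2919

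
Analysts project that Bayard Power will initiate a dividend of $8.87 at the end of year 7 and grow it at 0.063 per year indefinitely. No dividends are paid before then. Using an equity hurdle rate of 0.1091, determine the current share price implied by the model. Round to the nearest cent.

$103.37

Deferred-dividend DDM. At t=6 the remaining stream is a growing perpetuity with first payment D_7 = 8.87.
V_6 = D_7/(r−g) = 8.87/(0.1091−0.063) = 192.4078
P₀ = V_6/(1+r)^6 = 192.4078/(1+0.1091)^6 = 103.3709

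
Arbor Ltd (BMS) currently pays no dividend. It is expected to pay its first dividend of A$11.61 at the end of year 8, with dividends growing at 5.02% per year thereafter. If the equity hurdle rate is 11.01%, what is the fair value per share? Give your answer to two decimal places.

A$93.30

Deferred-dividend DDM. At t=7 the remaining stream is a growing perpetuity with first payment D_8 = 11.61.
V_7 = D_8/(r−g) = 11.61/(0.1101−0.0502) = 193.8230
P₀ = V_7/(1+r)^7 = 193.8230/(1+0.1101)^7 = 93.2976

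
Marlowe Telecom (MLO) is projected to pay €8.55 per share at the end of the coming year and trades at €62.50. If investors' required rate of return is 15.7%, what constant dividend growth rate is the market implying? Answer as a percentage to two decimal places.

From P₀ = D₁/(r − g), the implied growth is g = r − D₁/P₀.
g = 0.157 − 8.55/62.50 = 0.157 − 0.13680 = 0.02020

2.02%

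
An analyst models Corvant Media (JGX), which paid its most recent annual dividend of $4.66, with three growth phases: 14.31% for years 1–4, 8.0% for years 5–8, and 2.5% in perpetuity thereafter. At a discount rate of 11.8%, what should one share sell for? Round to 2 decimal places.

$87.29

Three-stage DDM. Project D₁…D_8; terminal Gordon value at t=8 with g = 0.025; discount at r = 0.118.
D_1 = 5.3268
D_2 = 6.0891
D_3 = 6.9605
D_4 = 7.9565
D_5 = 8.5930
D_6 = 9.2805
D_7 = 10.0229
D_8 = 10.8247
TV_8 = 11.0954/(0.118−0.025) = 119.3050
P₀ = Σ Dₜ/(1+r)ᵗ + TV_8/(1+r)^8 = 87.2872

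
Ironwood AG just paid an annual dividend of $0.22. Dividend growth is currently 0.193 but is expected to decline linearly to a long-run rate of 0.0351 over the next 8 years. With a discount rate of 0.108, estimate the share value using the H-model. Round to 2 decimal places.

H-model: P₀ = D₀[(1+g_L) + H(g_S−g_L)]/(r−g_L), with H = 8/2 = 4.
P₀ = 0.22 × [(1+0.0351) + 4×(0.193−0.0351)] / (0.108−0.0351)
   = 0.22 × 1.6667 / 0.0729 = 5.0298

$5.03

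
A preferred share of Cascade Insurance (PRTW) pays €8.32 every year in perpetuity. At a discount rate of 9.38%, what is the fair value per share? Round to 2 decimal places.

Zero-growth DDM (perpetuity): P₀ = D/r = 8.32 / 0.0938 = 88.6994

€88.70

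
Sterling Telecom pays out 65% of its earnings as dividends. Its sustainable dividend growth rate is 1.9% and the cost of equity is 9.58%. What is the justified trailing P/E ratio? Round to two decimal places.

8.62

Justified trailing P/E = b(1+g)/(r−g) = 0.65×(1+0.019)/(0.0958−0.019) = 8.6243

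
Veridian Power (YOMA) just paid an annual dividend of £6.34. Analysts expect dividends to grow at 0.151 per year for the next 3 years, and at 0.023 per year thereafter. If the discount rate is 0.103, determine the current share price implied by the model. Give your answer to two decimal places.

Two-stage DDM. Project D₁…D_3 at 0.151, terminal growth 0.023, discount at r = 0.103.
D_1 = 7.2973
D_2 = 8.3992
D_3 = 9.6675
Terminal value at t=3: TV = D_4/(r−g) = 9.8899/(0.103−0.023) = 123.6235
P₀ = 7.2973/(1+0.103)^1 + 8.3992/(1+0.103)^2 + 9.6675/(1+0.103)^3 + 123.6235/(1+0.103)^3 = 112.8483

£112.85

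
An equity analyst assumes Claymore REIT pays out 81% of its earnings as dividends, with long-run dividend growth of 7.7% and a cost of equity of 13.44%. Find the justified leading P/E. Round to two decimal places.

Justified leading P/E = b/(r−g) = 0.81/(0.1344−0.077) = 14.1115

14.11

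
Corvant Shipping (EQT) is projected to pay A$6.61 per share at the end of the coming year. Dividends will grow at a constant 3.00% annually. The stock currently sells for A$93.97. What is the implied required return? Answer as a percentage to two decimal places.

10.03%

Rearranging the constant-growth DDM: r = D₁/P₀ + g.
r = 6.6100 / 93.97 + 0.03 = 0.07034 + 0.03 = 0.10034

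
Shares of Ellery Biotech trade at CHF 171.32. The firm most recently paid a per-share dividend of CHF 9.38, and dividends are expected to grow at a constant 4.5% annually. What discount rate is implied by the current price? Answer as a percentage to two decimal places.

Rearranging the constant-growth DDM: r = D₁/P₀ + g.
D₁ = 9.38 × (1 + 0.045) = 9.8021.
r = 9.8021 / 171.32 + 0.045 = 0.05722 + 0.045 = 0.10222

10.22%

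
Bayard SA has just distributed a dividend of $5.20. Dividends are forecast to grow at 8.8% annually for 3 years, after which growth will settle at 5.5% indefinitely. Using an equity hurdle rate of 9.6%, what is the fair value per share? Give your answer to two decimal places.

$146.27

Two-stage DDM. Project D₁…D_3 at 0.088, terminal growth 0.055, discount at r = 0.096.
D_1 = 5.6576
D_2 = 6.1555
D_3 = 6.6972
Terminal value at t=3: TV = D_4/(r−g) = 7.0655/(0.096−0.055) = 172.3291
P₀ = 5.6576/(1+0.096)^1 + 6.1555/(1+0.096)^2 + 6.6972/(1+0.096)^3 + 172.3291/(1+0.096)^3 = 146.2695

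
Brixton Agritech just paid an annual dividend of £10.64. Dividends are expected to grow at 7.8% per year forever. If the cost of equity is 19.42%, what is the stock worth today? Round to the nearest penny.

Gordon growth model: P₀ = D₁/(r − g). D₁ = 10.64 × (1 + 0.078) = 11.4699.
P₀ = 11.4699 / (0.1942 − 0.078) = 11.4699 / 0.1162 = 98.7084

£98.71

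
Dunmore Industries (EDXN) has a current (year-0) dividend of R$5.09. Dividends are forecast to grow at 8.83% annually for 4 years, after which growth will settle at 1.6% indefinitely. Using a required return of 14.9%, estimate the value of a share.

Two-stage DDM. Project D₁…D_4 at 0.0883, terminal growth 0.016, discount at r = 0.149.
D_1 = 5.5394
D_2 = 6.0286
D_3 = 6.5609
D_4 = 7.1402
Terminal value at t=4: TV = D_5/(r−g) = 7.2545/(0.149−0.016) = 54.5449
P₀ = 5.5394/(1+0.149)^1 + 6.0286/(1+0.149)^2 + 6.5609/(1+0.149)^3 + 7.1402/(1+0.149)^4 + 54.5449/(1+0.149)^4 = 49.1043

R$49.10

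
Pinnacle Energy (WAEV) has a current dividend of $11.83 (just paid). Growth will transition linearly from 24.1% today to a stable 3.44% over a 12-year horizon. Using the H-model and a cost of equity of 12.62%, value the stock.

H-model: P₀ = D₀[(1+g_L) + H(g_S−g_L)]/(r−g_L), with H = 12/2 = 6.
P₀ = 11.83 × [(1+0.0344) + 6×(0.241−0.0344)] / (0.1262−0.0344)
   = 11.83 × 2.2740 / 0.0918 = 293.0438

$293.04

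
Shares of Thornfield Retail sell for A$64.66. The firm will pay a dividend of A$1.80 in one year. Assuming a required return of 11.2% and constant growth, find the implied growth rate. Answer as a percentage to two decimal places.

From P₀ = D₁/(r − g), the implied growth is g = r − D₁/P₀.
g = 0.112 − 1.80/64.66 = 0.112 − 0.02784 = 0.08416

8.42%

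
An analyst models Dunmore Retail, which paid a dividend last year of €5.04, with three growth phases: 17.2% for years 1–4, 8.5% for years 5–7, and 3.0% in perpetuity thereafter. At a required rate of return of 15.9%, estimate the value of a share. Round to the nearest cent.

Three-stage DDM. Project D₁…D_7; terminal Gordon value at t=7 with g = 0.03; discount at r = 0.159.
D_1 = 5.9069
D_2 = 6.9229
D_3 = 8.1136
D_4 = 9.5091
D_5 = 10.3174
D_6 = 11.1944
D_7 = 12.1459
TV_7 = 12.5103/(0.159−0.03) = 96.9790
P₀ = Σ Dₜ/(1+r)ᵗ + TV_7/(1+r)^7 = 69.1291

€69.13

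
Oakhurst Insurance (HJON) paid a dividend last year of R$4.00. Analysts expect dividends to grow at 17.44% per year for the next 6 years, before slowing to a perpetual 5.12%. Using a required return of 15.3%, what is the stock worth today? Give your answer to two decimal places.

Two-stage DDM. Project D₁…D_6 at 0.1744, terminal growth 0.0512, discount at r = 0.153.
D_1 = 4.6976
D_2 = 5.5169
D_3 = 6.4790
D_4 = 7.6089
D_5 = 8.9359
D_6 = 10.4944
Terminal value at t=6: TV = D_7/(r−g) = 11.0317/(0.153−0.0512) = 108.3662
P₀ = 4.6976/(1+0.153)^1 + 5.5169/(1+0.153)^2 + 6.4790/(1+0.153)^3 + 7.6089/(1+0.153)^4 + 8.9359/(1+0.153)^5 + 10.4944/(1+0.153)^6 + 108.3662/(1+0.153)^6 = 71.7312

R$71.73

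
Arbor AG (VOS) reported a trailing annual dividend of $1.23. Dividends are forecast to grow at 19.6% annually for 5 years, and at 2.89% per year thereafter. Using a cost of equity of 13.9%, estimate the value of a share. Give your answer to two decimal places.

$21.81

Two-stage DDM. Project D₁…D_5 at 0.196, terminal growth 0.0289, discount at r = 0.139.
D_1 = 1.4711
D_2 = 1.7594
D_3 = 2.1043
D_4 = 2.5167
D_5 = 3.0100
Terminal value at t=5: TV = D_6/(r−g) = 3.0969/(0.139−0.0289) = 28.1285
P₀ = 1.4711/(1+0.139)^1 + 1.7594/(1+0.139)^2 + 2.1043/(1+0.139)^3 + 2.5167/(1+0.139)^4 + 3.0100/(1+0.139)^5 + 28.1285/(1+0.139)^5 = 21.8106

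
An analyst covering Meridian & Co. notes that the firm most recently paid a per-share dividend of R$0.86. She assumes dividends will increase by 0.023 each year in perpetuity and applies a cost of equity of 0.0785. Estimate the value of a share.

Gordon growth model: P₀ = D₁/(r − g). D₁ = 0.86 × (1 + 0.023) = 0.8798.
P₀ = 0.8798 / (0.0785 − 0.023) = 0.8798 / 0.0555 = 15.8519

R$15.85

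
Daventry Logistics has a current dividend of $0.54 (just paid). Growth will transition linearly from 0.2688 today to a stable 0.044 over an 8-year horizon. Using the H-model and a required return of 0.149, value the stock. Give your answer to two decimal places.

$9.99

H-model: P₀ = D₀[(1+g_L) + H(g_S−g_L)]/(r−g_L), with H = 8/2 = 4.
P₀ = 0.54 × [(1+0.044) + 4×(0.2688−0.044)] / (0.149−0.044)
   = 0.54 × 1.9432 / 0.105 = 9.9936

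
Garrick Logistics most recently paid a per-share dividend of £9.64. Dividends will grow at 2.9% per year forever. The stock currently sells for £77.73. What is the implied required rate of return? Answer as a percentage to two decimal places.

15.66%

Rearranging the constant-growth DDM: r = D₁/P₀ + g.
D₁ = 9.64 × (1 + 0.029) = 9.9196.
r = 9.9196 / 77.73 + 0.029 = 0.12762 + 0.029 = 0.15662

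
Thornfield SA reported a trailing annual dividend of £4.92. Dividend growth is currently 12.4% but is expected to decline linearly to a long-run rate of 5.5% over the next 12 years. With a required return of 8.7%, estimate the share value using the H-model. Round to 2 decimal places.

£225.86

H-model: P₀ = D₀[(1+g_L) + H(g_S−g_L)]/(r−g_L), with H = 12/2 = 6.
P₀ = 4.92 × [(1+0.055) + 6×(0.124−0.055)] / (0.087−0.055)
   = 4.92 × 1.4690 / 0.032 = 225.8588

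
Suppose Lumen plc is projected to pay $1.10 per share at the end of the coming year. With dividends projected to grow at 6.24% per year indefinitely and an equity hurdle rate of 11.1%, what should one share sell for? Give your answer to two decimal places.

Gordon growth model: P₀ = D₁/(r − g), with D₁ = 1.10 given directly.
P₀ = 1.1000 / (0.111 − 0.0624) = 1.1000 / 0.0486 = 22.6337

$22.63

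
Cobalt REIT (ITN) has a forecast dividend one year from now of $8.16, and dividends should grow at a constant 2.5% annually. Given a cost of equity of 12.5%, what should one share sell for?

Gordon growth model: P₀ = D₁/(r − g), with D₁ = 8.16 given directly.
P₀ = 8.1600 / (0.125 − 0.025) = 8.1600 / 0.1 = 81.6000

$81.60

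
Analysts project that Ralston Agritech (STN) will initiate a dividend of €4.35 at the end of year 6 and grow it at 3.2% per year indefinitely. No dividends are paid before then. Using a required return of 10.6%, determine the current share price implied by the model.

€35.52

Deferred-dividend DDM. At t=5 the remaining stream is a growing perpetuity with first payment D_6 = 4.35.
V_5 = D_6/(r−g) = 4.35/(0.106−0.032) = 58.7838
P₀ = V_5/(1+r)^5 = 58.7838/(1+0.106)^5 = 35.5207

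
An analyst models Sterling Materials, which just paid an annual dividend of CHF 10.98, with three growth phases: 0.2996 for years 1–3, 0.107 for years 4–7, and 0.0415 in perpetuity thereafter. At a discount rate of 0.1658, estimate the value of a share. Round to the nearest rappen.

CHF 198.27

Three-stage DDM. Project D₁…D_7; terminal Gordon value at t=7 with g = 0.0415; discount at r = 0.1658.
D_1 = 14.2696
D_2 = 18.5448
D_3 = 24.1008
D_4 = 26.6796
D_5 = 29.5343
D_6 = 32.6945
D_7 = 36.1928
TV_7 = 37.6948/(0.1658−0.0415) = 303.2565
P₀ = Σ Dₜ/(1+r)ᵗ + TV_7/(1+r)^7 = 198.2652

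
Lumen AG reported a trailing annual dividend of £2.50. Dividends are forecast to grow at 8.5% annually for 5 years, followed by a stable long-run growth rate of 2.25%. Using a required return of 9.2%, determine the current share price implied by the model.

Two-stage DDM. Project D₁…D_5 at 0.085, terminal growth 0.0225, discount at r = 0.092.
D_1 = 2.7125
D_2 = 2.9431
D_3 = 3.1932
D_4 = 3.4646
D_5 = 3.7591
Terminal value at t=5: TV = D_6/(r−g) = 3.8437/(0.092−0.0225) = 55.3054
P₀ = 2.7125/(1+0.092)^1 + 2.9431/(1+0.092)^2 + 3.1932/(1+0.092)^3 + 3.4646/(1+0.092)^4 + 3.7591/(1+0.092)^5 + 55.3054/(1+0.092)^5 = 47.8784

£47.88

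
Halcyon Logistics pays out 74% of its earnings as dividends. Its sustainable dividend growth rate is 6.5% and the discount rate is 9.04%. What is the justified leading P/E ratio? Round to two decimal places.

29.13

Justified leading P/E = b/(r−g) = 0.74/(0.0904−0.065) = 29.1339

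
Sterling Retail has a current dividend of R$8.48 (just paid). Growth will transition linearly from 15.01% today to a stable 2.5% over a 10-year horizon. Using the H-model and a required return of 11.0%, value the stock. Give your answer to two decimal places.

R$164.66

H-model: P₀ = D₀[(1+g_L) + H(g_S−g_L)]/(r−g_L), with H = 10/2 = 5.
P₀ = 8.48 × [(1+0.025) + 5×(0.1501−0.025)] / (0.11−0.025)
   = 8.48 × 1.6505 / 0.085 = 164.6616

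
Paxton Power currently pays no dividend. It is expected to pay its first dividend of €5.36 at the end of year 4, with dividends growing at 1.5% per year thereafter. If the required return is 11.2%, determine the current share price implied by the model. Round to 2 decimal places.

€40.19

Deferred-dividend DDM. At t=3 the remaining stream is a growing perpetuity with first payment D_4 = 5.36.
V_3 = D_4/(r−g) = 5.36/(0.112−0.015) = 55.2577
P₀ = V_3/(1+r)^3 = 55.2577/(1+0.112)^3 = 40.1864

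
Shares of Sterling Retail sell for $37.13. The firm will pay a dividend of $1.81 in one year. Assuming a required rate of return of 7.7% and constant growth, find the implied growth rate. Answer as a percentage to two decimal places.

2.83%

From P₀ = D₁/(r − g), the implied growth is g = r − D₁/P₀.
g = 0.077 − 1.81/37.13 = 0.077 − 0.04875 = 0.02825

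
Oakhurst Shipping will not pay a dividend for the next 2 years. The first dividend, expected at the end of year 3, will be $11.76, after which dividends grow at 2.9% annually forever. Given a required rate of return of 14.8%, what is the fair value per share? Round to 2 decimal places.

$74.99

Deferred-dividend DDM. At t=2 the remaining stream is a growing perpetuity with first payment D_3 = 11.76.
V_2 = D_3/(r−g) = 11.76/(0.148−0.029) = 98.8235
P₀ = V_2/(1+r)^2 = 98.8235/(1+0.148)^2 = 74.9854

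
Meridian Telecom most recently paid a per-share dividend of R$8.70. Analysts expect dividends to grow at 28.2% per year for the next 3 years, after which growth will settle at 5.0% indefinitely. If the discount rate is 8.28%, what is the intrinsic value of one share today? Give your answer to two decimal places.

R$499.16

Two-stage DDM. Project D₁…D_3 at 0.282, terminal growth 0.05, discount at r = 0.0828.
D_1 = 11.1534
D_2 = 14.2987
D_3 = 18.3309
Terminal value at t=3: TV = D_4/(r−g) = 19.2474/(0.0828−0.05) = 586.8117
P₀ = 11.1534/(1+0.0828)^1 + 14.2987/(1+0.0828)^2 + 18.3309/(1+0.0828)^3 + 586.8117/(1+0.0828)^3 = 499.1607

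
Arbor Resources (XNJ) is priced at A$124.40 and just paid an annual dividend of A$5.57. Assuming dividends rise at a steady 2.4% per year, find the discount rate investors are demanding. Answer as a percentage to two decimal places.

Rearranging the constant-growth DDM: r = D₁/P₀ + g.
D₁ = 5.57 × (1 + 0.024) = 5.7037.
r = 5.7037 / 124.40 + 0.024 = 0.04585 + 0.024 = 0.06985

6.98%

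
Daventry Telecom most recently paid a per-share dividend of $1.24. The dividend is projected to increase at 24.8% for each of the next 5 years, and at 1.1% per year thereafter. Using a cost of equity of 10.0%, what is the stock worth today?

$35.68

Two-stage DDM. Project D₁…D_5 at 0.248, terminal growth 0.011, discount at r = 0.1.
D_1 = 1.5475
D_2 = 1.9313
D_3 = 2.4103
D_4 = 3.0080
D_5 = 3.7540
Terminal value at t=5: TV = D_6/(r−g) = 3.7953/(0.1−0.011) = 42.6438
P₀ = 1.5475/(1+0.1)^1 + 1.9313/(1+0.1)^2 + 2.4103/(1+0.1)^3 + 3.0080/(1+0.1)^4 + 3.7540/(1+0.1)^5 + 42.6438/(1+0.1)^5 = 35.6777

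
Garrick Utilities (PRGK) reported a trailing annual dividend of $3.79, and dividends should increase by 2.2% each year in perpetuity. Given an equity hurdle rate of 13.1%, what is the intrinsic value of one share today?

Gordon growth model: P₀ = D₁/(r − g). D₁ = 3.79 × (1 + 0.022) = 3.8734.
P₀ = 3.8734 / (0.131 − 0.022) = 3.8734 / 0.109 = 35.5356

$35.54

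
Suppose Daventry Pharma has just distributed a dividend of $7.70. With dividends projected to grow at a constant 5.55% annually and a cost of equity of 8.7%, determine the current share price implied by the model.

Gordon growth model: P₀ = D₁/(r − g). D₁ = 7.70 × (1 + 0.0555) = 8.1274.
P₀ = 8.1274 / (0.087 − 0.0555) = 8.1274 / 0.0315 = 258.0111

$258.01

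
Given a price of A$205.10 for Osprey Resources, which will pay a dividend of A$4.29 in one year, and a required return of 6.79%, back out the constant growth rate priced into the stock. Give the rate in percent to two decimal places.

From P₀ = D₁/(r − g), the implied growth is g = r − D₁/P₀.
g = 0.0679 − 4.29/205.10 = 0.0679 − 0.02092 = 0.04698

4.70%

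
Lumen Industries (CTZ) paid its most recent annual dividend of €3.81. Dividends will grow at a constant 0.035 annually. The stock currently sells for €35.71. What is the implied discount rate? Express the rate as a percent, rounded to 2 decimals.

14.54%

Rearranging the constant-growth DDM: r = D₁/P₀ + g.
D₁ = 3.81 × (1 + 0.035) = 3.9433.
r = 3.9433 / 35.71 + 0.035 = 0.11043 + 0.035 = 0.14543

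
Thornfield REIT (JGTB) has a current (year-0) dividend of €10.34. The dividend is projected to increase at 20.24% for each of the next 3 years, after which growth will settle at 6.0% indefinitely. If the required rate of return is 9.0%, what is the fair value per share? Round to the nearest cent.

€528.29

Two-stage DDM. Project D₁…D_3 at 0.2024, terminal growth 0.06, discount at r = 0.09.
D_1 = 12.4328
D_2 = 14.9492
D_3 = 17.9749
Terminal value at t=3: TV = D_4/(r−g) = 19.0534/(0.09−0.06) = 635.1145
P₀ = 12.4328/(1+0.09)^1 + 14.9492/(1+0.09)^2 + 17.9749/(1+0.09)^3 + 635.1145/(1+0.09)^3 = 528.2936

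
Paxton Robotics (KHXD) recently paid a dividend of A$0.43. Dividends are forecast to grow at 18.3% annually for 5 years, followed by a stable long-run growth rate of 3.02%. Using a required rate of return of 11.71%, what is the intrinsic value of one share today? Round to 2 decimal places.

Two-stage DDM. Project D₁…D_5 at 0.183, terminal growth 0.0302, discount at r = 0.1171.
D_1 = 0.5087
D_2 = 0.6018
D_3 = 0.7119
D_4 = 0.8422
D_5 = 0.9963
Terminal value at t=5: TV = D_6/(r−g) = 1.0264/(0.1171−0.0302) = 11.8112
P₀ = 0.5087/(1+0.1171)^1 + 0.6018/(1+0.1171)^2 + 0.7119/(1+0.1171)^3 + 0.8422/(1+0.1171)^4 + 0.9963/(1+0.1171)^5 + 11.8112/(1+0.1171)^5 = 9.3512

A$9.35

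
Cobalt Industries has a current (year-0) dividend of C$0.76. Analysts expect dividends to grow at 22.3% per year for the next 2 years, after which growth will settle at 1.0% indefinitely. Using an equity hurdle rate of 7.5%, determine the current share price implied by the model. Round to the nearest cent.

Two-stage DDM. Project D₁…D_2 at 0.223, terminal growth 0.01, discount at r = 0.075.
D_1 = 0.9295
D_2 = 1.1368
Terminal value at t=2: TV = D_3/(r−g) = 1.1481/(0.075−0.01) = 17.6634
P₀ = 0.9295/(1+0.075)^1 + 1.1368/(1+0.075)^2 + 17.6634/(1+0.075)^2 = 17.1330

C$17.13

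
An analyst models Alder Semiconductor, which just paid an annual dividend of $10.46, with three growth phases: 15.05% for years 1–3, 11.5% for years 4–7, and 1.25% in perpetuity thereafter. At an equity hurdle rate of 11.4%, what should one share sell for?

Three-stage DDM. Project D₁…D_7; terminal Gordon value at t=7 with g = 0.0125; discount at r = 0.114.
D_1 = 12.0342
D_2 = 13.8454
D_3 = 15.9291
D_4 = 17.7610
D_5 = 19.8035
D_6 = 22.0809
D_7 = 24.6202
TV_7 = 24.9279/(0.114−0.0125) = 245.5953
P₀ = Σ Dₜ/(1+r)ᵗ + TV_7/(1+r)^7 = 195.0256

$195.03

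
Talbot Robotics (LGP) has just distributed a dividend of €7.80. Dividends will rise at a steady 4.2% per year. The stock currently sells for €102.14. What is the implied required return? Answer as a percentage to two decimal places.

Rearranging the constant-growth DDM: r = D₁/P₀ + g.
D₁ = 7.80 × (1 + 0.042) = 8.1276.
r = 8.1276 / 102.14 + 0.042 = 0.07957 + 0.042 = 0.12157

12.16%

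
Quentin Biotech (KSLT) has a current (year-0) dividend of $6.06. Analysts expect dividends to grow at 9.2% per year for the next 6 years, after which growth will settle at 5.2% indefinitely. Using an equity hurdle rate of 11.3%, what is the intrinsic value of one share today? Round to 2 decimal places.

$127.26

Two-stage DDM. Project D₁…D_6 at 0.092, terminal growth 0.052, discount at r = 0.113.
D_1 = 6.6175
D_2 = 7.2263
D_3 = 7.8912
D_4 = 8.6171
D_5 = 9.4099
D_6 = 10.2756
Terminal value at t=6: TV = D_7/(r−g) = 10.8100/(0.113−0.052) = 177.2125
P₀ = 6.6175/(1+0.113)^1 + 7.2263/(1+0.113)^2 + 7.8912/(1+0.113)^3 + 8.6171/(1+0.113)^4 + 9.4099/(1+0.113)^5 + 10.2756/(1+0.113)^6 + 177.2125/(1+0.113)^6 = 127.2560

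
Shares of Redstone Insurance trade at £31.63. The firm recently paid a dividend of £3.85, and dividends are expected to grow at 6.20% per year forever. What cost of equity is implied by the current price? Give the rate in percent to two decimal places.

19.13%

Rearranging the constant-growth DDM: r = D₁/P₀ + g.
D₁ = 3.85 × (1 + 0.062) = 4.0887.
r = 4.0887 / 31.63 + 0.062 = 0.12927 + 0.062 = 0.19127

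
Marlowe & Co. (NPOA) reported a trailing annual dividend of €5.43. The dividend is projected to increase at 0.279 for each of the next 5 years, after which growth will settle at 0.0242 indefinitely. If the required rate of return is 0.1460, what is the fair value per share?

Two-stage DDM. Project D₁…D_5 at 0.279, terminal growth 0.0242, discount at r = 0.146.
D_1 = 6.9450
D_2 = 8.8826
D_3 = 11.3609
D_4 = 14.5305
D_5 = 18.5846
Terminal value at t=5: TV = D_6/(r−g) = 19.0343/(0.146−0.0242) = 156.2752
P₀ = 6.9450/(1+0.146)^1 + 8.8826/(1+0.146)^2 + 11.3609/(1+0.146)^3 + 14.5305/(1+0.146)^4 + 18.5846/(1+0.146)^5 + 156.2752/(1+0.146)^5 = 117.2607

€117.26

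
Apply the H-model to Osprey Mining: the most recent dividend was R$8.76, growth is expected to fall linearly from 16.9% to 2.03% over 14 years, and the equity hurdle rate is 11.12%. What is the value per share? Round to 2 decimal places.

R$198.64

H-model: P₀ = D₀[(1+g_L) + H(g_S−g_L)]/(r−g_L), with H = 14/2 = 7.
P₀ = 8.76 × [(1+0.0203) + 7×(0.169−0.0203)] / (0.1112−0.0203)
   = 8.76 × 2.0612 / 0.0909 = 198.6371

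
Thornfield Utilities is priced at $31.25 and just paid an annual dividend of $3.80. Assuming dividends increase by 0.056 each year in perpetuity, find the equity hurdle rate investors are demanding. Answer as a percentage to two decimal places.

Rearranging the constant-growth DDM: r = D₁/P₀ + g.
D₁ = 3.80 × (1 + 0.056) = 4.0128.
r = 4.0128 / 31.25 + 0.056 = 0.12841 + 0.056 = 0.18441

18.44%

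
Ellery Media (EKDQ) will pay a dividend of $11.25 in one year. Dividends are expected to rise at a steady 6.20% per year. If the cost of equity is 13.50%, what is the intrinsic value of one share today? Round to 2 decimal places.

Gordon growth model: P₀ = D₁/(r − g), with D₁ = 11.25 given directly.
P₀ = 11.2500 / (0.135 − 0.062) = 11.2500 / 0.073 = 154.1096

$154.11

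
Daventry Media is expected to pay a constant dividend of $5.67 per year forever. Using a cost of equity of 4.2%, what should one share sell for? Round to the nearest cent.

Zero-growth DDM (perpetuity): P₀ = D/r = 5.67 / 0.042 = 135.0000

$135.00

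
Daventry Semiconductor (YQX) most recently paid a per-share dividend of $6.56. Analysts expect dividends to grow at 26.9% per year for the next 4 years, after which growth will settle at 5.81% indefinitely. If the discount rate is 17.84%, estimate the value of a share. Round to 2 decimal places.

$109.28

Two-stage DDM. Project D₁…D_4 at 0.269, terminal growth 0.0581, discount at r = 0.1784.
D_1 = 8.3246
D_2 = 10.5640
D_3 = 13.4057
D_4 = 17.0118
Terminal value at t=4: TV = D_5/(r−g) = 18.0002/(0.1784−0.0581) = 149.6275
P₀ = 8.3246/(1+0.1784)^1 + 10.5640/(1+0.1784)^2 + 13.4057/(1+0.1784)^3 + 17.0118/(1+0.1784)^4 + 149.6275/(1+0.1784)^4 = 109.2827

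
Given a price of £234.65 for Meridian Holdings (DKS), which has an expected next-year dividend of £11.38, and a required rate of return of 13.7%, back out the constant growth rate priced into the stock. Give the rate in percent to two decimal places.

8.85%

From P₀ = D₁/(r − g), the implied growth is g = r − D₁/P₀.
g = 0.137 − 11.38/234.65 = 0.137 − 0.04850 = 0.08850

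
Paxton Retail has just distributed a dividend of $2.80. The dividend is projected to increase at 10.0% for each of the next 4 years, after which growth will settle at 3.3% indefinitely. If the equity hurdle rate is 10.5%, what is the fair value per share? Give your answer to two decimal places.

$50.52

Two-stage DDM. Project D₁…D_4 at 0.1, terminal growth 0.033, discount at r = 0.105.
D_1 = 3.0800
D_2 = 3.3880
D_3 = 3.7268
D_4 = 4.0995
Terminal value at t=4: TV = D_5/(r−g) = 4.2348/(0.105−0.033) = 58.8162
P₀ = 3.0800/(1+0.105)^1 + 3.3880/(1+0.105)^2 + 3.7268/(1+0.105)^3 + 4.0995/(1+0.105)^4 + 58.8162/(1+0.105)^4 = 50.5239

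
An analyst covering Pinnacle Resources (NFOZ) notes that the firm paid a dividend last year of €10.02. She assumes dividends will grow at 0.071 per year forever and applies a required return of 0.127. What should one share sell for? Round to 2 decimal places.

€191.63

Gordon growth model: P₀ = D₁/(r − g). D₁ = 10.02 × (1 + 0.071) = 10.7314.
P₀ = 10.7314 / (0.127 − 0.071) = 10.7314 / 0.056 = 191.6325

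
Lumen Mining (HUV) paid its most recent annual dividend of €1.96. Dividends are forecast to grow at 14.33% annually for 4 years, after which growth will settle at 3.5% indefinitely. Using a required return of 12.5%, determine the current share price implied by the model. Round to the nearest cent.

€32.21

Two-stage DDM. Project D₁…D_4 at 0.1433, terminal growth 0.035, discount at r = 0.125.
D_1 = 2.2409
D_2 = 2.5620
D_3 = 2.9291
D_4 = 3.3489
Terminal value at t=4: TV = D_5/(r−g) = 3.4661/(0.125−0.035) = 38.5119
P₀ = 2.2409/(1+0.125)^1 + 2.5620/(1+0.125)^2 + 2.9291/(1+0.125)^3 + 3.3489/(1+0.125)^4 + 38.5119/(1+0.125)^4 = 32.2068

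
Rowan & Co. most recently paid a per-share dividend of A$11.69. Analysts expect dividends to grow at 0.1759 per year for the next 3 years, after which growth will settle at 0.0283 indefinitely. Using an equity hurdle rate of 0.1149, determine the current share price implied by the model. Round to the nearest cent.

A$201.91

Two-stage DDM. Project D₁…D_3 at 0.1759, terminal growth 0.0283, discount at r = 0.1149.
D_1 = 13.7463
D_2 = 16.1642
D_3 = 19.0075
Terminal value at t=3: TV = D_4/(r−g) = 19.5454/(0.1149−0.0283) = 225.6980
P₀ = 13.7463/(1+0.1149)^1 + 16.1642/(1+0.1149)^2 + 19.0075/(1+0.1149)^3 + 225.6980/(1+0.1149)^3 = 201.9115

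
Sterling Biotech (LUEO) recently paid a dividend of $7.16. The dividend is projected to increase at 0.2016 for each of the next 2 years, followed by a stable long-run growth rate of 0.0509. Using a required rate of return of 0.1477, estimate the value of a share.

Two-stage DDM. Project D₁…D_2 at 0.2016, terminal growth 0.0509, discount at r = 0.1477.
D_1 = 8.6035
D_2 = 10.3379
Terminal value at t=2: TV = D_3/(r−g) = 10.8641/(0.1477−0.0509) = 112.2326
P₀ = 8.6035/(1+0.1477)^1 + 10.3379/(1+0.1477)^2 + 112.2326/(1+0.1477)^2 = 100.5490

$100.55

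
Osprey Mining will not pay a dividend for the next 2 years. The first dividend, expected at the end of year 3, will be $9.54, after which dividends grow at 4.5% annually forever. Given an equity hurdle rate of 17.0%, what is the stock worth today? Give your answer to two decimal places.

$55.75

Deferred-dividend DDM. At t=2 the remaining stream is a growing perpetuity with first payment D_3 = 9.54.
V_2 = D_3/(r−g) = 9.54/(0.17−0.045) = 76.3200
P₀ = V_2/(1+r)^2 = 76.3200/(1+0.17)^2 = 55.7528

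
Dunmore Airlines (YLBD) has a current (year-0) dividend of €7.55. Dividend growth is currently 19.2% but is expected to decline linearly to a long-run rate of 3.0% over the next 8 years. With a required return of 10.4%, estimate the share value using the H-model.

H-model: P₀ = D₀[(1+g_L) + H(g_S−g_L)]/(r−g_L), with H = 8/2 = 4.
P₀ = 7.55 × [(1+0.03) + 4×(0.192−0.03)] / (0.104−0.03)
   = 7.55 × 1.6780 / 0.074 = 171.2014

€171.20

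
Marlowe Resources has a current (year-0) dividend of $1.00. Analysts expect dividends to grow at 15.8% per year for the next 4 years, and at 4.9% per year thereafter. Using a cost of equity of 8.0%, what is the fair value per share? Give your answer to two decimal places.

$49.50

Two-stage DDM. Project D₁…D_4 at 0.158, terminal growth 0.049, discount at r = 0.08.
D_1 = 1.1580
D_2 = 1.3410
D_3 = 1.5528
D_4 = 1.7982
Terminal value at t=4: TV = D_5/(r−g) = 1.8863/(0.08−0.049) = 60.8482
P₀ = 1.1580/(1+0.08)^1 + 1.3410/(1+0.08)^2 + 1.5528/(1+0.08)^3 + 1.7982/(1+0.08)^4 + 60.8482/(1+0.08)^4 = 49.5016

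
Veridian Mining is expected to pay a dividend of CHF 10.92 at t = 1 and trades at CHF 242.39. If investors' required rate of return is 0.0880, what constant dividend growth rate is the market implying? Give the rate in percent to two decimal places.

From P₀ = D₁/(r − g), the implied growth is g = r − D₁/P₀.
g = 0.088 − 10.92/242.39 = 0.088 − 0.04505 = 0.04295

4.29%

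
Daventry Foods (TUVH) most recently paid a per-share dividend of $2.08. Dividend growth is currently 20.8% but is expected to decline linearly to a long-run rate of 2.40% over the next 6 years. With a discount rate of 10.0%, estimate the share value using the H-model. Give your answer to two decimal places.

H-model: P₀ = D₀[(1+g_L) + H(g_S−g_L)]/(r−g_L), with H = 6/2 = 3.
P₀ = 2.08 × [(1+0.024) + 3×(0.208−0.024)] / (0.1−0.024)
   = 2.08 × 1.5760 / 0.076 = 43.1326

$43.13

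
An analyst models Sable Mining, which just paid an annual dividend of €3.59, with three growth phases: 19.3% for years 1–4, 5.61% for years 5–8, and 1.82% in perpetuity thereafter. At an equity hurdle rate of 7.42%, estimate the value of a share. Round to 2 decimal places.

Three-stage DDM. Project D₁…D_8; terminal Gordon value at t=8 with g = 0.0182; discount at r = 0.0742.
D_1 = 4.2829
D_2 = 5.1095
D_3 = 6.0956
D_4 = 7.2720
D_5 = 7.6800
D_6 = 8.1108
D_7 = 8.5659
D_8 = 9.0464
TV_8 = 9.2111/(0.0742−0.0182) = 164.4832
P₀ = Σ Dₜ/(1+r)ᵗ + TV_8/(1+r)^8 = 132.5125

€132.51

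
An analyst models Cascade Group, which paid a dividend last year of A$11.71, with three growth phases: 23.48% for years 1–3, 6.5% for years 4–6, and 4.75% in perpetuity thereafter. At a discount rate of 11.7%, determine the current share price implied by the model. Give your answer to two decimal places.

Three-stage DDM. Project D₁…D_6; terminal Gordon value at t=6 with g = 0.0475; discount at r = 0.117.
D_1 = 14.4595
D_2 = 17.8546
D_3 = 22.0469
D_4 = 23.4799
D_5 = 25.0061
D_6 = 26.6315
TV_6 = 27.8965/(0.117−0.0475) = 401.3884
P₀ = Σ Dₜ/(1+r)ᵗ + TV_6/(1+r)^6 = 292.9041

A$292.90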